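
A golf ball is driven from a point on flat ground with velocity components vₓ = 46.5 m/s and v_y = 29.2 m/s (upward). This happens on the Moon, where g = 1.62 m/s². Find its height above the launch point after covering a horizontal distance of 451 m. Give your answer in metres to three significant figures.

At x = 451 m, t = x/vₓ = 451/46.50 = 9.699 s.
Height: y = v_y0 t − ½ g t² = 29.20 × 9.699 − 0.8100 × 9.699² = 283.2 − 76.20 = 207.0 m.

207 m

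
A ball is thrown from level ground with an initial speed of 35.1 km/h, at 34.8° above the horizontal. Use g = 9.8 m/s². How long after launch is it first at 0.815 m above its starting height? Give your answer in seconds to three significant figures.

Convert: 35.1 km/h = 35.1/3.6 = 9.750 m/s.
Horizontal component vₓ = 9.750 cos 34.8° = 8.006 m/s; vertical v_y0 = 9.750 sin 34.8° = 5.564 m/s.
Require v_y0 t − ½ g t² = 0.815, i.e. 4.900 t² − 5.564 t + 0.815 = 0.
Quadratic formula: t = (5.564 ± √14.989) / 9.80 = (5.564 ± 3.872) / 9.80 → t = 0.1727 s or 0.9629 s.
The first (ascending) time is 0.1727 s.

0.173 s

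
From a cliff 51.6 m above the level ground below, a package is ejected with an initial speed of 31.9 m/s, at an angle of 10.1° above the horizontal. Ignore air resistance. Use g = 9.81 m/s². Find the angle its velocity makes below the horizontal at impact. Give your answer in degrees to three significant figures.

Components: vₓ = 31.90 cos 10.1° = 31.41 m/s, v_y0 = 31.90 sin 10.1° = 5.594 m/s.
The projectile lands when y = 51.6 + (5.594) t − ½·9.81·t² = 0. Positive root: t = (5.594 + √(5.594² + 2·9.81·51.6)) / 9.81 = (5.594 + 32.31) / 9.81 = 3.863 s.
At impact: v_y = v_y0 − g t = −32.31 m/s; vₓ = 31.41 m/s.
Angle below horizontal: arctan(|v_y|/vₓ) = arctan(32.31/31.41) = 45.81°.

45.8°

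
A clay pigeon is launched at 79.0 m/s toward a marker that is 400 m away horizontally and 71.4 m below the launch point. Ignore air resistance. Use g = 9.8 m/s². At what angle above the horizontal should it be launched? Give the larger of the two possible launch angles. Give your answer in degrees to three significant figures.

71.8°

Trajectory: y = x tanθ − g x² (1 + tan²θ)/(2v₀²). With x = 400, y = −71.4, v₀ = 79.0, g = 9.80:
125.6 tan²θ − 400 tanθ + (54.22) = 0.
tanθ = [400 ± √(400² − 4 × 125.6 × (54.22))] / (2 × 125.6) = (400 ± 364.4) / 251.2, giving tanθ = 0.1419 or 3.042.
θ = 8.075° or 71.80°; the larger is 71.80°.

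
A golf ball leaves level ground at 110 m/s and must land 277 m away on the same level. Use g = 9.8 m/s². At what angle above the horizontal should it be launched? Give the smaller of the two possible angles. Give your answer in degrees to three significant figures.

6.48°

From R = (v₀²/g) sin 2θ: sin 2θ = 9.80 × 277 / 12100 = 0.2243.
2θ = 12.96° or 180° − 12.96° = 167.0°, so θ = 6.482° or 83.52°.
The smaller angle is 6.482°.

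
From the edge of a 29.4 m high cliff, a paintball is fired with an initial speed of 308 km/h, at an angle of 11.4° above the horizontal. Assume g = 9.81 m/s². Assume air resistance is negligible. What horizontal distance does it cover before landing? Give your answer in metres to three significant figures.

396 m

Convert: 308 km/h = 308/3.6 = 85.56 m/s.
Components: vₓ = 85.56 cos 11.4° = 83.87 m/s, v_y0 = 85.56 sin 11.4° = 16.91 m/s.
With up positive and y = 0 at the ground: y(t) = 29.4 + (16.91) t − 4.905 t². Setting y = 0 and taking the positive root: t = [16.91 + √(16.91² + 2·9.81·29.4)] / 9.81 = (16.91 + 29.37) / 9.81 = 4.718 s.
Horizontal distance: R = vₓ t = 83.87 × 4.718 = 395.7 m.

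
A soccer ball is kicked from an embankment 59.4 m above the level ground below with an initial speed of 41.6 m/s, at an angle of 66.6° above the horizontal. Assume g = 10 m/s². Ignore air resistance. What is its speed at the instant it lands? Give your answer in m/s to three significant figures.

54.0 m/s

Components: vₓ = 41.60 cos 66.6° = 16.52 m/s, v_y0 = 41.60 sin 66.6° = 38.18 m/s.
The projectile lands when y = 59.4 + (38.18) t − ½·10.0·t² = 0. Positive root: t = (38.18 + √(38.18² + 2·10.0·59.4)) / 10.0 = (38.18 + 51.44) / 10.0 = 8.961 s.
Vertical velocity at impact: v_y = v_y0 − g t = 38.18 − 10.0 × 8.961 = −51.44 m/s.
Speed: |v| = √(vₓ² + v_y²) = √(16.52² + 51.44²) = 54.02 m/s.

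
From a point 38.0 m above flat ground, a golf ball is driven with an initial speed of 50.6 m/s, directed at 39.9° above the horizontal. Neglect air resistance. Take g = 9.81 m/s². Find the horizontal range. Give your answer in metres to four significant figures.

Horizontal component vₓ = 50.60 cos 39.9° = 38.82 m/s; vertical v_y0 = 50.60 sin 39.9° = 32.46 m/s.
Vertical motion (up positive, ground at y = 0): 4.905 t² − (32.46) t − 38.0 = 0, so t = (32.46 + √(32.46² + 2·9.81·38.0)) / 9.81 = (32.46 + 42.42) / 9.81 = 7.632 s.
Horizontal distance: R = vₓ t = 38.82 × 7.632 = 296.3 m.

296.3 m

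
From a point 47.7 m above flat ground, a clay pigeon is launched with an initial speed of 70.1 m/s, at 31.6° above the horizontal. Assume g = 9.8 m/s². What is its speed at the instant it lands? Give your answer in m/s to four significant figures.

76.48 m/s

Resolve: vₓ = 70.10 cos 31.6° = 59.71 m/s and v_y0 = 70.10 sin 31.6° = 36.73 m/s.
With up positive and y = 0 at the ground: y(t) = 47.7 + (36.73) t − 4.900 t². Setting y = 0 and taking the positive root: t = [36.73 + √(36.73² + 2·9.80·47.7)] / 9.80 = (36.73 + 47.79) / 9.80 = 8.625 s.
Vertical velocity at impact: v_y = v_y0 − g t = 36.73 − 9.80 × 8.625 = −47.79 m/s.
Speed: |v| = √(vₓ² + v_y²) = √(59.71² + 47.79²) = 76.48 m/s.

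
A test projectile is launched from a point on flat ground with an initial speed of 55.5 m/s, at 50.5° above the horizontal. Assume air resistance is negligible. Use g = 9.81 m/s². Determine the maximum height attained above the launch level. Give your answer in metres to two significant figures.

93 m

vₓ = 55.50 cos 50.5° = 35.30 m/s; v_y0 = 55.50 sin 50.5° = 42.83 m/s.
Maximum height: H = v_y0² / (2g) = 42.83² / (2 × 9.81) = 93.48 m.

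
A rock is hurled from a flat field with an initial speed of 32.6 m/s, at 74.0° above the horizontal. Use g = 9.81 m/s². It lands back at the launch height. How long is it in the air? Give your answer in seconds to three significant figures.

6.39 s

Components: vₓ = 32.60 cos 74.0° = 8.986 m/s, v_y0 = 32.60 sin 74.0° = 31.34 m/s.
Time of flight on level ground: T = 2 v_y0 / g = 2 × 31.34 / 9.81 = 6.389 s.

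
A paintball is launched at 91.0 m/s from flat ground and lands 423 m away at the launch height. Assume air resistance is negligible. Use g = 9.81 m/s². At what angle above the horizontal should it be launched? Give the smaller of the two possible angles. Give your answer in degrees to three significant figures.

R = v₀² sin 2θ / g gives sin 2θ = gR/v₀² = 9.81·423/91.0² = 0.5011.
2θ = 30.07° or 180° − 30.07° = 149.9°, so θ = 15.04° or 74.96°.
The smaller angle is 15.04°.

15.0°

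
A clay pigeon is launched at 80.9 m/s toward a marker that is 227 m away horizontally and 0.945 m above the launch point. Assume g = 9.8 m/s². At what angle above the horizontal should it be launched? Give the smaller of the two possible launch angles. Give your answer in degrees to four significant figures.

10.18°

Trajectory: y = x tanθ − g x² (1 + tan²θ)/(2v₀²). With x = 227, y = 0.945, v₀ = 80.9, g = 9.80:
38.58 tan²θ − 227 tanθ + (39.52) = 0.
tanθ = [227 ± √(227² − 4 × 38.58 × (39.52))] / (2 × 38.58) = (227 ± 213.1) / 77.16, giving tanθ = 0.1796 or 5.704.
θ = 10.18° or 80.06°; the smaller is 10.18°.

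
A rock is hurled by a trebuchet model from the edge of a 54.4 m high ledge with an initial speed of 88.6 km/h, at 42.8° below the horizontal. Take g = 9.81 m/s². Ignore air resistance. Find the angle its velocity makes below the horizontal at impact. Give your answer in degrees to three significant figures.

Convert: 88.6 km/h = 88.6/3.6 = 24.61 m/s.
Horizontal component vₓ = 24.61 cos 42.8° = 18.06 m/s; vertical v_y0 = −16.72 m/s (downward).
The projectile lands when y = 54.4 + (−16.72) t − ½·9.81·t² = 0. Positive root: t = (−16.72 + √(16.72² + 2·9.81·54.4)) / 9.81 = (−16.72 + 36.70) / 9.81 = 2.037 s.
At impact: v_y = v_y0 − g t = −36.70 m/s; vₓ = 18.06 m/s.
Angle below horizontal: arctan(|v_y|/vₓ) = arctan(36.70/18.06) = 63.80°.

63.8°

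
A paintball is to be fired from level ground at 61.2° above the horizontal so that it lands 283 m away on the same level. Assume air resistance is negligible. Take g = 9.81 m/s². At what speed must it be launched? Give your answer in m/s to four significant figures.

On level ground R = v₀² sin 2θ / g ⇒ v₀ = √(gR / sin 2θ).
v₀ = √(9.81 × 283 / sin 122.4°) = √(2776 / 0.8443) = √3288.1 = 57.34 m/s.

57.34 m/s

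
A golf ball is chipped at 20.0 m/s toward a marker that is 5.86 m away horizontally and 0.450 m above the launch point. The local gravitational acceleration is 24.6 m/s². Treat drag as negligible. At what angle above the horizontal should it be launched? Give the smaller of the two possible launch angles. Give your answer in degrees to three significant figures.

15.1°

Trajectory: y = x tanθ − g x² (1 + tan²θ)/(2v₀²). With x = 5.86, y = 0.450, v₀ = 20.0, g = 24.6:
1.056 tan²θ − 5.86 tanθ + (1.506) = 0.
tanθ = [5.86 ± √(5.86² − 4 × 1.056 × (1.506))] / (2 × 1.056) = (5.86 ± 5.290) / 2.112, giving tanθ = 0.2701 or 5.279.
θ = 15.12° or 79.27°; the smaller is 15.12°.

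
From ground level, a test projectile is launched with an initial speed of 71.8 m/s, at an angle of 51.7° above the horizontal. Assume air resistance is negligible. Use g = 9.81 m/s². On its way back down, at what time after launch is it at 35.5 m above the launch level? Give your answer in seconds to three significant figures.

Resolve: vₓ = 71.80 cos 51.7° = 44.50 m/s and v_y0 = 71.80 sin 51.7° = 56.35 m/s.
Require v_y0 t − ½ g t² = 35.5, i.e. 4.905 t² − 56.35 t + 35.5 = 0.
Quadratic formula: t = (56.35 ± √2478.5) / 9.81 = (56.35 ± 49.78) / 9.81 → t = 0.6690 s or 10.82 s.
The descending-branch root is 10.82 s.

10.8 s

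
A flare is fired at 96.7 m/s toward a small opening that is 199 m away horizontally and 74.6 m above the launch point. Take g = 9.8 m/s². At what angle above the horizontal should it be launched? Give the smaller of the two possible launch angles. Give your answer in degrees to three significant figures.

26.8°

Trajectory: y = x tanθ − g x² (1 + tan²θ)/(2v₀²). With x = 199, y = 74.6, v₀ = 96.7, g = 9.80:
20.75 tan²θ − 199 tanθ + (95.35) = 0.
tanθ = [199 ± √(199² − 4 × 20.75 × (95.35))] / (2 × 20.75) = (199 ± 178.0) / 41.50, giving tanθ = 0.5058 or 9.084.
θ = 26.83° or 83.72°; the smaller is 26.83°.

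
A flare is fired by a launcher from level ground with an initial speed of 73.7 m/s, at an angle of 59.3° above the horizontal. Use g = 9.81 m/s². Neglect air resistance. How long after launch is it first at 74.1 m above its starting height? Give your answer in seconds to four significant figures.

1.300 s

Resolve: vₓ = 73.70 cos 59.3° = 37.63 m/s and v_y0 = 73.70 sin 59.3° = 63.37 m/s.
Require v_y0 t − ½ g t² = 74.1, i.e. 4.905 t² − 63.37 t + 74.1 = 0.
Quadratic formula: t = (63.37 ± √2562.1) / 9.81 = (63.37 ± 50.62) / 9.81 → t = 1.300 s or 11.62 s.
The first (ascending) time is 1.300 s.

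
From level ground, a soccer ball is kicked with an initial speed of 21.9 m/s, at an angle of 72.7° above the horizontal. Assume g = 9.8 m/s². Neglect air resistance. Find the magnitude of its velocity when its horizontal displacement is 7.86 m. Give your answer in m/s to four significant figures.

Components: vₓ = 21.90 cos 72.7° = 6.513 m/s, v_y0 = 21.90 sin 72.7° = 20.91 m/s.
x = vₓ t ⇒ t = 7.86/6.513 = 1.207 s.
Vertical velocity there: v_y = v_y0 − g t = 20.91 − 9.80 × 1.207 = 9.082 m/s.
Speed: √(vₓ² + v_y²) = √(6.513² + 9.082²) = 11.18 m/s.

11.18 m/s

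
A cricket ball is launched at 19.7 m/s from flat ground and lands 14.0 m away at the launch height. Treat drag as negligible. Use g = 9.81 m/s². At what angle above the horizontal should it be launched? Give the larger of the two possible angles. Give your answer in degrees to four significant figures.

From R = (v₀²/g) sin 2θ: sin 2θ = 9.81 × 14.0 / 388.09 = 0.3539.
2θ = 20.73° or 180° − 20.73° = 159.3°, so θ = 10.36° or 79.64°.
The larger angle is 79.64°.

79.64°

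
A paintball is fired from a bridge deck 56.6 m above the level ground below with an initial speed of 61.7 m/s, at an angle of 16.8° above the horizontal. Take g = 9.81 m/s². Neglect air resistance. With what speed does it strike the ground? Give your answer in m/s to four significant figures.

70.12 m/s

vₓ = 61.70 cos 16.8° = 59.07 m/s; v_y0 = 61.70 sin 16.8° = 17.83 m/s.
Vertical motion (up positive, ground at y = 0): 4.905 t² − (17.83) t − 56.6 = 0, so t = (17.83 + √(17.83² + 2·9.81·56.6)) / 9.81 = (17.83 + 37.80) / 9.81 = 5.671 s.
Vertical velocity at impact: v_y = v_y0 − g t = 17.83 − 9.81 × 5.671 = −37.80 m/s.
Speed: |v| = √(vₓ² + v_y²) = √(59.07² + 37.80²) = 70.12 m/s.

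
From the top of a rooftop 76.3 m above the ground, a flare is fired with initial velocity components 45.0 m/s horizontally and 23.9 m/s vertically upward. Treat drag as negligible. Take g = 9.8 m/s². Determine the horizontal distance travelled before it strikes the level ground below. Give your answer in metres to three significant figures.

318 m

Vertical motion (up positive, ground at y = 0): 4.900 t² − (23.90) t − 76.3 = 0, so t = (23.90 + √(23.90² + 2·9.80·76.3)) / 9.80 = (23.90 + 45.46) / 9.80 = 7.078 s.
Horizontal distance: R = vₓ t = 45.00 × 7.078 = 318.5 m.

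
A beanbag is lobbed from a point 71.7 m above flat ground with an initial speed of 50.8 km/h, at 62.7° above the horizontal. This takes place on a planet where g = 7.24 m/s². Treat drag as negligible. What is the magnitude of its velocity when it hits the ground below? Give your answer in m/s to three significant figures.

35.2 m/s

Convert: 50.8 km/h = 50.8/3.6 = 14.11 m/s.
Components: vₓ = 14.11 cos 62.7° = 6.472 m/s, v_y0 = 14.11 sin 62.7° = 12.54 m/s.
Vertical motion (up positive, ground at y = 0): 3.620 t² − (12.54) t − 71.7 = 0, so t = (12.54 + √(12.54² + 2·7.24·71.7)) / 7.24 = (12.54 + 34.58) / 7.24 = 6.508 s.
Vertical velocity at impact: v_y = v_y0 − g t = 12.54 − 7.24 × 6.508 = −34.58 m/s.
Speed: |v| = √(vₓ² + v_y²) = √(6.472² + 34.58²) = 35.18 m/s.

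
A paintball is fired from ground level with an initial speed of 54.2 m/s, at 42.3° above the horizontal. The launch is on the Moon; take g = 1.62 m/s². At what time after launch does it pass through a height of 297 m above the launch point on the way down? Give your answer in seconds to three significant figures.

34.4 s

vₓ = 54.20 cos 42.3° = 40.09 m/s; v_y0 = 54.20 sin 42.3° = 36.48 m/s.
Set y = v_y0 t − ½ g t² = 297: 0.8100 t² − 36.48 t + 297 = 0.
t = [36.48 ± √(36.48² − 2·1.62·297)] / 1.62 = (36.48 ± 19.19) / 1.62, so t = 10.67 s or t = 34.36 s.
The descending-branch root is 34.36 s.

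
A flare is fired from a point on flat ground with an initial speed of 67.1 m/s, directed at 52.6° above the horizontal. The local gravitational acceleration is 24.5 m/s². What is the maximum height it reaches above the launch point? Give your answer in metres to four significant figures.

Components: vₓ = 67.10 cos 52.6° = 40.75 m/s, v_y0 = 67.10 sin 52.6° = 53.31 m/s.
Peak height H = v_y0² / (2g) = 2841.4 / 49.00 = 57.99 m.

57.99 m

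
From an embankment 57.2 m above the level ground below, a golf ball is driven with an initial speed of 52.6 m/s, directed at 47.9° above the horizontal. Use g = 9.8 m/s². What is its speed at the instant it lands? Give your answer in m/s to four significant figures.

vₓ = 52.60 cos 47.9° = 35.26 m/s; v_y0 = 52.60 sin 47.9° = 39.03 m/s.
The projectile lands when y = 57.2 + (39.03) t − ½·9.80·t² = 0. Positive root: t = (39.03 + √(39.03² + 2·9.80·57.2)) / 9.80 = (39.03 + 51.42) / 9.80 = 9.230 s.
Vertical velocity at impact: v_y = v_y0 − g t = 39.03 − 9.80 × 9.230 = −51.42 m/s.
Speed: |v| = √(vₓ² + v_y²) = √(35.26² + 51.42²) = 62.35 m/s.

62.35 m/s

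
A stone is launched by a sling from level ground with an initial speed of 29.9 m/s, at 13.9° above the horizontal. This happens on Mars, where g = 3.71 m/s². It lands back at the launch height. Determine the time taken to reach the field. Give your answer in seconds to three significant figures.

Components: vₓ = 29.90 cos 13.9° = 29.02 m/s, v_y0 = 29.90 sin 13.9° = 7.183 m/s.
Landing at launch height ⇒ T = 2 v_y0 / g = 2 × 7.183 / 3.71 = 3.872 s.

3.87 s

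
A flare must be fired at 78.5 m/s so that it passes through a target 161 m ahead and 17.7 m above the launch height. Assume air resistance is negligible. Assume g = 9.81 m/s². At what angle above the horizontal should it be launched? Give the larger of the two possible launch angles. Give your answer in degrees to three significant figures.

82.5°

Trajectory: y = x tanθ − g x² (1 + tan²θ)/(2v₀²). With x = 161, y = 17.7, v₀ = 78.5, g = 9.81:
20.63 tan²θ − 161 tanθ + (38.33) = 0.
tanθ = [161 ± √(161² − 4 × 20.63 × (38.33))] / (2 × 20.63) = (161 ± 150.9) / 41.26, giving tanθ = 0.2458 or 7.557.
θ = 13.81° or 82.46°; the larger is 82.46°.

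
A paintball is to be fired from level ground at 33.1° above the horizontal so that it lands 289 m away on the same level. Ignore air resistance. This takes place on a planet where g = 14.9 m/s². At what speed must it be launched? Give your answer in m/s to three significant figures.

68.6 m/s

On level ground R = v₀² sin 2θ / g ⇒ v₀ = √(gR / sin 2θ).
v₀ = √(14.9 × 289 / sin 66.20°) = √(4306 / 0.9150) = √4706.3 = 68.60 m/s.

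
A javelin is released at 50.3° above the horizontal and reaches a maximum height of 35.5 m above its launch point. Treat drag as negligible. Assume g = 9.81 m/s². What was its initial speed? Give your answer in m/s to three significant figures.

34.3 m/s

At the peak v_y = 0, so v_y0 = √(2gH) = √(2 × 9.81 × 35.5) = 26.39 m/s.
v_y0 = v₀ sin θ ⇒ v₀ = 26.39 / sin 50.3° = 34.30 m/s.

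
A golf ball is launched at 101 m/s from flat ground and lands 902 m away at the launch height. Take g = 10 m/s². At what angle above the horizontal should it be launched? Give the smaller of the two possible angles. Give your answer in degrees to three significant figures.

Level-ground range R = v₀² sin(2θ)/g ⇒ sin(2θ) = gR/v₀² = 10.0 × 902 / 101² = 0.8842.
2θ = 62.16° or 180° − 62.16° = 117.8°, so θ = 31.08° or 58.92°.
The smaller angle is 31.08°.

31.1°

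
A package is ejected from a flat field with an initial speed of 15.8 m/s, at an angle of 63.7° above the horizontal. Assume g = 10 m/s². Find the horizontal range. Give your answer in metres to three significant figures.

19.8 m

vₓ = 15.80 cos 63.7° = 7.001 m/s; v_y0 = 15.80 sin 63.7° = 14.16 m/s.
Time aloft: T = 2 v_y0 / g = 2 × 14.16 / 10.0 = 2.833 s.
Horizontal distance R = vₓ T = 7.001 × 2.833 = 19.83 m.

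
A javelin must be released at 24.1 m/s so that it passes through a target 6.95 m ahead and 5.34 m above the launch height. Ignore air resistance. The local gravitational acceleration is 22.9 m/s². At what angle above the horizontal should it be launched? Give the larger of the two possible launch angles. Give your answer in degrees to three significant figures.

Trajectory: y = x tanθ − g x² (1 + tan²θ)/(2v₀²). With x = 6.95, y = 5.34, v₀ = 24.1, g = 22.9:
0.9522 tan²θ − 6.95 tanθ + (6.292) = 0.
tanθ = [6.95 ± √(6.95² − 4 × 0.9522 × (6.292))] / (2 × 0.9522) = (6.95 ± 4.933) / 1.904, giving tanθ = 1.059 or 6.240.
θ = 46.64° or 80.89°; the larger is 80.89°.

80.9°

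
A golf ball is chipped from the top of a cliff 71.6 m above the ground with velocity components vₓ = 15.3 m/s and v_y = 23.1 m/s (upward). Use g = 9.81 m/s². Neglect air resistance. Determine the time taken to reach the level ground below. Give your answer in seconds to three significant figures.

Vertical motion (up positive, ground at y = 0): 4.905 t² − (23.10) t − 71.6 = 0, so t = (23.10 + √(23.10² + 2·9.81·71.6)) / 9.81 = (23.10 + 44.03) / 9.81 = 6.843 s.

6.84 s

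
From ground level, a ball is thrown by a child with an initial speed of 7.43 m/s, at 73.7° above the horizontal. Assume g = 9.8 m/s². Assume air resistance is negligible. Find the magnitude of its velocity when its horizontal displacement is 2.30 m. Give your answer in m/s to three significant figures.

Components: vₓ = 7.430 cos 73.7° = 2.085 m/s, v_y0 = 7.430 sin 73.7° = 7.131 m/s.
Time to reach x = 2.30 m: t = x/vₓ = 2.30/2.085 = 1.103 s.
Vertical velocity there: v_y = v_y0 − g t = 7.131 − 9.80 × 1.103 = −3.677 m/s.
Speed: √(vₓ² + v_y²) = √(2.085² + 3.677²) = 4.227 m/s.

4.23 m/s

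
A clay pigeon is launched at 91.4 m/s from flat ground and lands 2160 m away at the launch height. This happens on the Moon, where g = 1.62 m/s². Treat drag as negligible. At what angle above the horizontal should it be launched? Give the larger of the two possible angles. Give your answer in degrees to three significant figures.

Level-ground range R = v₀² sin(2θ)/g ⇒ sin(2θ) = gR/v₀² = 1.62 × 2160 / 91.4² = 0.4189.
2θ = 24.76° or 180° − 24.76° = 155.2°, so θ = 12.38° or 77.62°.
The larger angle is 77.62°.

77.6°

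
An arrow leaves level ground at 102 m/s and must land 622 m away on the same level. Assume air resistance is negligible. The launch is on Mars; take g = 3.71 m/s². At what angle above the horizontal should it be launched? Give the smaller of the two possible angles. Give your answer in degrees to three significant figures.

6.41°

From R = (v₀²/g) sin 2θ: sin 2θ = 3.71 × 622 / 10404 = 0.2218.
2θ = 12.81° or 180° − 12.81° = 167.2°, so θ = 6.407° or 83.59°.
The smaller angle is 6.407°.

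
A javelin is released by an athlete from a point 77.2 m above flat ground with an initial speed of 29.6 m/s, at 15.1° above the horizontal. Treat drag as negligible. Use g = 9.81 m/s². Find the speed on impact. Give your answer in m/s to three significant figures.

Resolve: vₓ = 29.60 cos 15.1° = 28.58 m/s and v_y0 = 29.60 sin 15.1° = 7.711 m/s.
Vertical motion (up positive, ground at y = 0): 4.905 t² − (7.711) t − 77.2 = 0, so t = (7.711 + √(7.711² + 2·9.81·77.2)) / 9.81 = (7.711 + 39.68) / 9.81 = 4.830 s.
Vertical velocity at impact: v_y = v_y0 − g t = 7.711 − 9.81 × 4.830 = −39.68 m/s.
Speed: |v| = √(vₓ² + v_y²) = √(28.58² + 39.68²) = 48.90 m/s.

48.9 m/s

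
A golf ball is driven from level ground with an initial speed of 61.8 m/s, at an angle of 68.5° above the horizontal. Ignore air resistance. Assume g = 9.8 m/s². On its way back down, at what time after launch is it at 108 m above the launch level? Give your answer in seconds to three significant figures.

Resolve: vₓ = 61.80 cos 68.5° = 22.65 m/s and v_y0 = 61.80 sin 68.5° = 57.50 m/s.
Require v_y0 t − ½ g t² = 108, i.e. 4.900 t² − 57.50 t + 108 = 0.
Quadratic formula: t = (57.50 ± √1189.4) / 9.80 = (57.50 ± 34.49) / 9.80 → t = 2.348 s or 9.387 s.
The descending-branch root is 9.387 s.

9.39 s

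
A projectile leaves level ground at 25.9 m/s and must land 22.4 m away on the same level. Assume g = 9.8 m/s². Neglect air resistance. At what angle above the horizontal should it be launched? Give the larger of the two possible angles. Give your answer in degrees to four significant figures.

80.45°

Level-ground range R = v₀² sin(2θ)/g ⇒ sin(2θ) = gR/v₀² = 9.80 × 22.4 / 25.9² = 0.3272.
2θ = 19.10° or 180° − 19.10° = 160.9°, so θ = 9.551° or 80.45°.
The larger angle is 80.45°.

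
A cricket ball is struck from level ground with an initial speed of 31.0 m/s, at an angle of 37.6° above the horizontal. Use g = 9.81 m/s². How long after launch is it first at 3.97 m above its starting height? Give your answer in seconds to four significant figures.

0.2228 s

Horizontal component vₓ = 31.00 cos 37.6° = 24.56 m/s; vertical v_y0 = 31.00 sin 37.6° = 18.91 m/s.
Require v_y0 t − ½ g t² = 3.97, i.e. 4.905 t² − 18.91 t + 3.97 = 0.
t = [18.91 ± √(18.91² − 2·9.81·3.97)] / 9.81 = (18.91 ± 16.73) / 9.81, so t = 0.2228 s or t = 3.633 s.
The first (ascending) time is 0.2228 s.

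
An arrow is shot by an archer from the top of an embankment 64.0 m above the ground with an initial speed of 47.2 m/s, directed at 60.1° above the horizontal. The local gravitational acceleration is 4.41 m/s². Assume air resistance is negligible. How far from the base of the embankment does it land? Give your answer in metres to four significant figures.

470.7 m

Resolve: vₓ = 47.20 cos 60.1° = 23.53 m/s and v_y0 = 47.20 sin 60.1° = 40.92 m/s.
The projectile lands when y = 64.0 + (40.92) t − ½·4.41·t² = 0. Positive root: t = (40.92 + √(40.92² + 2·4.41·64.0)) / 4.41 = (40.92 + 47.32) / 4.41 = 20.01 s.
Horizontal distance: R = vₓ t = 23.53 × 20.01 = 470.7 m.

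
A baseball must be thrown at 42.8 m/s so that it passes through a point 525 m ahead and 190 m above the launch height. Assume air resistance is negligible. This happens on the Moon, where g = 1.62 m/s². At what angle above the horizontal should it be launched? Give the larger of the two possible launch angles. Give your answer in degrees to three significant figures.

74.5°

Trajectory: y = x tanθ − g x² (1 + tan²θ)/(2v₀²). With x = 525, y = 190, v₀ = 42.8, g = 1.62:
121.9 tan²θ − 525 tanθ + (311.9) = 0.
tanθ = [525 ± √(525² − 4 × 121.9 × (311.9))] / (2 × 121.9) = (525 ± 351.5) / 243.8, giving tanθ = 0.7116 or 3.596.
θ = 35.44° or 74.46°; the larger is 74.46°.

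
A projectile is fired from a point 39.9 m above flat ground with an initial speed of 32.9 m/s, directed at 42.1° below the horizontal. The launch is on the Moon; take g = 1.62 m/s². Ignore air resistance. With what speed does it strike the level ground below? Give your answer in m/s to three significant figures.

34.8 m/s

Resolve: vₓ = 32.90 cos 42.1° = 24.41 m/s and v_y0 = −22.06 m/s (downward).
Vertical motion (up positive, ground at y = 0): 0.8100 t² − (−22.06) t − 39.9 = 0, so t = (−22.06 + √(22.06² + 2·1.62·39.9)) / 1.62 = (−22.06 + 24.82) / 1.62 = 1.703 s.
Vertical velocity at impact: v_y = v_y0 − g t = −22.06 − 1.62 × 1.703 = −24.82 m/s.
Speed: |v| = √(vₓ² + v_y²) = √(24.41² + 24.82²) = 34.81 m/s.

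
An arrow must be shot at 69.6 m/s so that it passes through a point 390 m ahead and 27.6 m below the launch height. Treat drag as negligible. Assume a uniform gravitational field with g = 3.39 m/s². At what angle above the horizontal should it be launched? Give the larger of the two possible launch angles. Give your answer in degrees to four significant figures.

82.16°

Trajectory: y = x tanθ − g x² (1 + tan²θ)/(2v₀²). With x = 390, y = −27.6, v₀ = 69.6, g = 3.39:
53.22 tan²θ − 390 tanθ + (25.62) = 0.
tanθ = [390 ± √(390² − 4 × 53.22 × (25.62))] / (2 × 53.22) = (390 ± 382.9) / 106.4, giving tanθ = 0.06629 or 7.262.
θ = 3.793° or 82.16°; the larger is 82.16°.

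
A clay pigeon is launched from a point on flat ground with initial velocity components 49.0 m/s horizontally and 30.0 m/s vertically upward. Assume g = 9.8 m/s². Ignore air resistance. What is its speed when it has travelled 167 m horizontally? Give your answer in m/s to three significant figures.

49.1 m/s

x = vₓ t ⇒ t = 167/49.00 = 3.408 s.
Vertical velocity there: v_y = v_y0 − g t = 30.00 − 9.80 × 3.408 = −3.400 m/s.
Speed: √(vₓ² + v_y²) = √(49.00² + 3.400²) = 49.12 m/s.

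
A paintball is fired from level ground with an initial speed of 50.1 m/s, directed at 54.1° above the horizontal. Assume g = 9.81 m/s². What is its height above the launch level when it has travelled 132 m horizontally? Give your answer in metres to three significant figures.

Horizontal component vₓ = 50.10 cos 54.1° = 29.38 m/s; vertical v_y0 = 50.10 sin 54.1° = 40.58 m/s.
Time to reach x = 132 m: t = x/vₓ = 132/29.38 = 4.493 s.
Height: y = v_y0 t − ½ g t² = 40.58 × 4.493 − 4.905 × 4.493² = 182.4 − 99.03 = 83.32 m.

83.3 m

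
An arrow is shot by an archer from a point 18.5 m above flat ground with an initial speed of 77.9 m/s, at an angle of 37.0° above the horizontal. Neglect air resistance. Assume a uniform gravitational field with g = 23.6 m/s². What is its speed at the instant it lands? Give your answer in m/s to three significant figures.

83.3 m/s

Components: vₓ = 77.90 cos 37.0° = 62.21 m/s, v_y0 = 77.90 sin 37.0° = 46.88 m/s.
Vertical motion (up positive, ground at y = 0): 11.80 t² − (46.88) t − 18.5 = 0, so t = (46.88 + √(46.88² + 2·23.6·18.5)) / 23.6 = (46.88 + 55.42) / 23.6 = 4.335 s.
Vertical velocity at impact: v_y = v_y0 − g t = 46.88 − 23.6 × 4.335 = −55.42 m/s.
Speed: |v| = √(vₓ² + v_y²) = √(62.21² + 55.42²) = 83.32 m/s.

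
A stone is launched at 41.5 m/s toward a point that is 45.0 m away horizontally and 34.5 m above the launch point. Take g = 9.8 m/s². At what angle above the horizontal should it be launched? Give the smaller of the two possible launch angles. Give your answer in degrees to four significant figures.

Trajectory: y = x tanθ − g x² (1 + tan²θ)/(2v₀²). With x = 45.0, y = 34.5, v₀ = 41.5, g = 9.80:
5.761 tan²θ − 45.0 tanθ + (40.26) = 0.
tanθ = [45.0 ± √(45.0² − 4 × 5.761 × (40.26))] / (2 × 5.761) = (45.0 ± 33.12) / 11.52, giving tanθ = 1.031 or 6.780.
θ = 45.87° or 81.61°; the smaller is 45.87°.

45.87°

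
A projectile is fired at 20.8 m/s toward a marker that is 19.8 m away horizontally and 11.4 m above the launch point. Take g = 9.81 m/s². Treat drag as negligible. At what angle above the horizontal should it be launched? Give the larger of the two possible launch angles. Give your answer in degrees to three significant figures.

Trajectory: y = x tanθ − g x² (1 + tan²θ)/(2v₀²). With x = 19.8, y = 11.4, v₀ = 20.8, g = 9.81:
4.445 tan²θ − 19.8 tanθ + (15.84) = 0.
tanθ = [19.8 ± √(19.8² − 4 × 4.445 × (15.84))] / (2 × 4.445) = (19.8 ± 10.50) / 8.889, giving tanθ = 1.046 or 3.409.
θ = 46.28° or 73.65°; the larger is 73.65°.

73.7°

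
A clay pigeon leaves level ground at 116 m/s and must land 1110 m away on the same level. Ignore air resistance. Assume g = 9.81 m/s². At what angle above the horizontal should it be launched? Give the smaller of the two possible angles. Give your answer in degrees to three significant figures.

27.0°

From R = (v₀²/g) sin 2θ: sin 2θ = 9.81 × 1110 / 13456 = 0.8092.
2θ = 54.02° or 180° − 54.02° = 126.0°, so θ = 27.01° or 62.99°.
The smaller angle is 27.01°.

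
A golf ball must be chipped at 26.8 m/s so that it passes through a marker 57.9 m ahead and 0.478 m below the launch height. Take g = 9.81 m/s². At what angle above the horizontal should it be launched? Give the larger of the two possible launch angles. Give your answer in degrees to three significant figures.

Trajectory: y = x tanθ − g x² (1 + tan²θ)/(2v₀²). With x = 57.9, y = −0.478, v₀ = 26.8, g = 9.81:
22.89 tan²θ − 57.9 tanθ + (22.42) = 0.
tanθ = [57.9 ± √(57.9² − 4 × 22.89 × (22.42))] / (2 × 22.89) = (57.9 ± 36.05) / 45.79, giving tanθ = 0.4772 or 2.052.
θ = 25.51° or 64.02°; the larger is 64.02°.

64.0°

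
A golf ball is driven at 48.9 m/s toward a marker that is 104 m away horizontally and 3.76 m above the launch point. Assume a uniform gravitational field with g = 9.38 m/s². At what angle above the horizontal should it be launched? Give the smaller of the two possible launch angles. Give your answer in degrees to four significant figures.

14.21°

Trajectory: y = x tanθ − g x² (1 + tan²θ)/(2v₀²). With x = 104, y = 3.76, v₀ = 48.9, g = 9.38:
21.21 tan²θ − 104 tanθ + (24.97) = 0.
tanθ = [104 ± √(104² − 4 × 21.21 × (24.97))] / (2 × 21.21) = (104 ± 93.26) / 42.43, giving tanθ = 0.2532 or 4.649.
θ = 14.21° or 77.86°; the smaller is 14.21°.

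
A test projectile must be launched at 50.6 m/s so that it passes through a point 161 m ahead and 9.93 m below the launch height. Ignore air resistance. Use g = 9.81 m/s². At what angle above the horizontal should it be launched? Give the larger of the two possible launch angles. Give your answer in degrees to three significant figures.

71.4°

Trajectory: y = x tanθ − g x² (1 + tan²θ)/(2v₀²). With x = 161, y = −9.93, v₀ = 50.6, g = 9.81:
49.66 tan²θ − 161 tanθ + (39.73) = 0.
tanθ = [161 ± √(161² − 4 × 49.66 × (39.73))] / (2 × 49.66) = (161 ± 134.3) / 99.32, giving tanθ = 0.2691 or 2.973.
θ = 15.06° or 71.41°; the larger is 71.41°.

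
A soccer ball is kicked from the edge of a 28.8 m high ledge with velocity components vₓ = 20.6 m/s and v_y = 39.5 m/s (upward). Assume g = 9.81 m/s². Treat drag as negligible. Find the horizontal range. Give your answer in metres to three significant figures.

180 m

The projectile lands when y = 28.8 + (39.50) t − ½·9.81·t² = 0. Positive root: t = (39.50 + √(39.50² + 2·9.81·28.8)) / 9.81 = (39.50 + 46.10) / 9.81 = 8.726 s.
Horizontal distance: R = vₓ t = 20.60 × 8.726 = 179.8 m.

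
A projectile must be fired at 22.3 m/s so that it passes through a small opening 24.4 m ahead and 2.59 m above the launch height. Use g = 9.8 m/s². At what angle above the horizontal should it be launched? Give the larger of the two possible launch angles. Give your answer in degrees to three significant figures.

Trajectory: y = x tanθ − g x² (1 + tan²θ)/(2v₀²). With x = 24.4, y = 2.59, v₀ = 22.3, g = 9.80:
5.866 tan²θ − 24.4 tanθ + (8.456) = 0.
tanθ = [24.4 ± √(24.4² − 4 × 5.866 × (8.456))] / (2 × 5.866) = (24.4 ± 19.92) / 11.73, giving tanθ = 0.3816 or 3.778.
θ = 20.89° or 75.17°; the larger is 75.17°.

75.2°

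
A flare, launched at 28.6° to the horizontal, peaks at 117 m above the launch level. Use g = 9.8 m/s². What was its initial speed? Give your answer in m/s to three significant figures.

100 m/s

At the peak v_y = 0, so v_y0 = √(2gH) = √(2 × 9.80 × 117) = 47.89 m/s.
v_y0 = v₀ sin θ ⇒ v₀ = 47.89 / sin 28.6° = 100.0 m/s.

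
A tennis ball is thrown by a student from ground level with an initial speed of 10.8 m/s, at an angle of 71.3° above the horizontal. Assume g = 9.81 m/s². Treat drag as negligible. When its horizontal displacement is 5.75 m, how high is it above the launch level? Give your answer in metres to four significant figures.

3.462 m

vₓ = 10.80 cos 71.3° = 3.463 m/s; v_y0 = 10.80 sin 71.3° = 10.23 m/s.
x = vₓ t ⇒ t = 5.75/3.463 = 1.661 s.
Height: y = v_y0 t − ½ g t² = 10.23 × 1.661 − 4.905 × 1.661² = 16.99 − 13.53 = 3.462 m.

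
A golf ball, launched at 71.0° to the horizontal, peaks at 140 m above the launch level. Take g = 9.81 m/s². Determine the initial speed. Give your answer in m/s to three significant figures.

At the peak v_y = 0, so v_y0 = √(2gH) = √(2 × 9.81 × 140) = 52.41 m/s.
v_y0 = v₀ sin θ ⇒ v₀ = 52.41 / sin 71.0° = 55.43 m/s.

55.4 m/s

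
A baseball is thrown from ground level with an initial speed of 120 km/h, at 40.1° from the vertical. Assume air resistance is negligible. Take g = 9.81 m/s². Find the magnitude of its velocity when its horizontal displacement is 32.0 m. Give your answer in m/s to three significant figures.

Convert: 120 km/h = 120/3.6 = 33.33 m/s.
vₓ = 33.33 sin 40.1° = 21.47 m/s; v_y0 = 33.33 cos 40.1° = 25.50 m/s.
At x = 32.0 m, t = x/vₓ = 32.0/21.47 = 1.490 s.
Vertical velocity there: v_y = v_y0 − g t = 25.50 − 9.81 × 1.490 = 10.88 m/s.
Speed: √(vₓ² + v_y²) = √(21.47² + 10.88²) = 24.07 m/s.

24.1 m/s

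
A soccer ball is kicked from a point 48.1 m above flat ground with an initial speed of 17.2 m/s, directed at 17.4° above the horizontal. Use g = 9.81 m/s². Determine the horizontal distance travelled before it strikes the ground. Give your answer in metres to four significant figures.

Horizontal component vₓ = 17.20 cos 17.4° = 16.41 m/s; vertical v_y0 = 17.20 sin 17.4° = 5.144 m/s.
The projectile lands when y = 48.1 + (5.144) t − ½·9.81·t² = 0. Positive root: t = (5.144 + √(5.144² + 2·9.81·48.1)) / 9.81 = (5.144 + 31.15) / 9.81 = 3.699 s.
Horizontal distance: R = vₓ t = 16.41 × 3.699 = 60.72 m.

60.72 m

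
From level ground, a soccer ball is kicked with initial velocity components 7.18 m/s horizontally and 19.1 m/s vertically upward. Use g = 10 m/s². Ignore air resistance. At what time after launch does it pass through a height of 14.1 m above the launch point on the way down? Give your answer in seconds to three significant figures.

2.82 s

Set y = v_y0 t − ½ g t² = 14.1: 5.000 t² − 19.10 t + 14.1 = 0.
Quadratic formula: t = (19.10 ± √82.810) / 10.0 = (19.10 ± 9.100) / 10.0 → t = 1.0000 s or 2.820 s.
The descending-branch root is 2.820 s.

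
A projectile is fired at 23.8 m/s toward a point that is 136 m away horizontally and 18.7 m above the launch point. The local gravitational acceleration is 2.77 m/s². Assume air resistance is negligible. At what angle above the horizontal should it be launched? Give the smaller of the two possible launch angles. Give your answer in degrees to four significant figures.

30.25°

Trajectory: y = x tanθ − g x² (1 + tan²θ)/(2v₀²). With x = 136, y = 18.7, v₀ = 23.8, g = 2.77:
45.22 tan²θ − 136 tanθ + (63.92) = 0.
tanθ = [136 ± √(136² − 4 × 45.22 × (63.92))] / (2 × 45.22) = (136 ± 83.26) / 90.45, giving tanθ = 0.5831 or 2.424.
θ = 30.25° or 67.58°; the smaller is 30.25°.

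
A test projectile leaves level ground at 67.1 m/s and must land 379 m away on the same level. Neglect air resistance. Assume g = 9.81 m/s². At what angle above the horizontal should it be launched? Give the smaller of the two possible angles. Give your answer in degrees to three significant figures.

27.8°

From R = (v₀²/g) sin 2θ: sin 2θ = 9.81 × 379 / 4502.4 = 0.8258.
2θ = 55.67° or 180° − 55.67° = 124.3°, so θ = 27.83° or 62.17°.
The smaller angle is 27.83°.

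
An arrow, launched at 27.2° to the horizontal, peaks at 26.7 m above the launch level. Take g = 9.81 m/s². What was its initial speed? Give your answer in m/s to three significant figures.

50.1 m/s

At the peak v_y = 0, so v_y0 = √(2gH) = √(2 × 9.81 × 26.7) = 22.89 m/s.
v_y0 = v₀ sin θ ⇒ v₀ = 22.89 / sin 27.2° = 50.07 m/s.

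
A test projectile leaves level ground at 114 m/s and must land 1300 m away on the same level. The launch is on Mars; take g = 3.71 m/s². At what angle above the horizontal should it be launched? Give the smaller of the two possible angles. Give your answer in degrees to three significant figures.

10.9°

From R = (v₀²/g) sin 2θ: sin 2θ = 3.71 × 1300 / 12996 = 0.3711.
2θ = 21.78° or 180° − 21.78° = 158.2°, so θ = 10.89° or 79.11°.
The smaller angle is 10.89°.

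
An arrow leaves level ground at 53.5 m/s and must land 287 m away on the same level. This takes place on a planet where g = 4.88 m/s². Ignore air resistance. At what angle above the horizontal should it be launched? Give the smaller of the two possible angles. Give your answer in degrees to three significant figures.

Level-ground range R = v₀² sin(2θ)/g ⇒ sin(2θ) = gR/v₀² = 4.88 × 287 / 53.5² = 0.4893.
2θ = 29.30° or 180° − 29.30° = 150.7°, so θ = 14.65° or 75.35°.
The smaller angle is 14.65°.

14.6°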